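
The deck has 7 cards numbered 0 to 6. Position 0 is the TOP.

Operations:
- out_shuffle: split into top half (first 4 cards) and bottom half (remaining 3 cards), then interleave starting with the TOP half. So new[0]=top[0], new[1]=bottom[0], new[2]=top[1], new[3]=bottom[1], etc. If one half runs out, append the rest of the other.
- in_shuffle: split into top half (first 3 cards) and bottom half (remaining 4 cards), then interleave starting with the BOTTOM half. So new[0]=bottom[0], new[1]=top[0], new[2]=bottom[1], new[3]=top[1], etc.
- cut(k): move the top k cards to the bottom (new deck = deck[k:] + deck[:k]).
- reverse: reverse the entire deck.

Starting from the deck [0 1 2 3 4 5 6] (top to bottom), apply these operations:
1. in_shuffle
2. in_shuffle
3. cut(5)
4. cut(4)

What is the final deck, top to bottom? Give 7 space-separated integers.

Answer: 5 0 2 4 6 1 3

Derivation:
After op 1 (in_shuffle): [3 0 4 1 5 2 6]
After op 2 (in_shuffle): [1 3 5 0 2 4 6]
After op 3 (cut(5)): [4 6 1 3 5 0 2]
After op 4 (cut(4)): [5 0 2 4 6 1 3]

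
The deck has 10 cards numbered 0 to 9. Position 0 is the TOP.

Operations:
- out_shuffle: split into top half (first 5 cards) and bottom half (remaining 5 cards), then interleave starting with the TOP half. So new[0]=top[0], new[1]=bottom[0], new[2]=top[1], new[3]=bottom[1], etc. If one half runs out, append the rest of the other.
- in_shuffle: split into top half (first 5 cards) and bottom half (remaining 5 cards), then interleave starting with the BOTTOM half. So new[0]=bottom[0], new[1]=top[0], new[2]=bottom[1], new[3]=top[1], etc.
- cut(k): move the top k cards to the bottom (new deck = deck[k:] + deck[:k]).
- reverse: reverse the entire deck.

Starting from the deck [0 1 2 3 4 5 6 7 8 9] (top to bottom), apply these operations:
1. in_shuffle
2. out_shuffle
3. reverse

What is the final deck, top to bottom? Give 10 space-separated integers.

Answer: 4 7 9 1 3 6 8 0 2 5

Derivation:
After op 1 (in_shuffle): [5 0 6 1 7 2 8 3 9 4]
After op 2 (out_shuffle): [5 2 0 8 6 3 1 9 7 4]
After op 3 (reverse): [4 7 9 1 3 6 8 0 2 5]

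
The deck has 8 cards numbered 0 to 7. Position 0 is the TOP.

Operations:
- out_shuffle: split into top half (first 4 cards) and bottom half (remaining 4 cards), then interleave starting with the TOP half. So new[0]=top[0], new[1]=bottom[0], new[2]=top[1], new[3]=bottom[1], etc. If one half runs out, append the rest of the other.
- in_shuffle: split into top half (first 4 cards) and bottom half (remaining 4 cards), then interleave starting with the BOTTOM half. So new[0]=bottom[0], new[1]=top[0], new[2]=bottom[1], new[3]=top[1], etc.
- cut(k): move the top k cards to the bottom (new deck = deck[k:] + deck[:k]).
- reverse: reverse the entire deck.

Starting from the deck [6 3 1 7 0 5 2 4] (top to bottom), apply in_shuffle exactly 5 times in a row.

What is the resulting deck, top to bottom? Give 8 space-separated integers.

After op 1 (in_shuffle): [0 6 5 3 2 1 4 7]
After op 2 (in_shuffle): [2 0 1 6 4 5 7 3]
After op 3 (in_shuffle): [4 2 5 0 7 1 3 6]
After op 4 (in_shuffle): [7 4 1 2 3 5 6 0]
After op 5 (in_shuffle): [3 7 5 4 6 1 0 2]

Answer: 3 7 5 4 6 1 0 2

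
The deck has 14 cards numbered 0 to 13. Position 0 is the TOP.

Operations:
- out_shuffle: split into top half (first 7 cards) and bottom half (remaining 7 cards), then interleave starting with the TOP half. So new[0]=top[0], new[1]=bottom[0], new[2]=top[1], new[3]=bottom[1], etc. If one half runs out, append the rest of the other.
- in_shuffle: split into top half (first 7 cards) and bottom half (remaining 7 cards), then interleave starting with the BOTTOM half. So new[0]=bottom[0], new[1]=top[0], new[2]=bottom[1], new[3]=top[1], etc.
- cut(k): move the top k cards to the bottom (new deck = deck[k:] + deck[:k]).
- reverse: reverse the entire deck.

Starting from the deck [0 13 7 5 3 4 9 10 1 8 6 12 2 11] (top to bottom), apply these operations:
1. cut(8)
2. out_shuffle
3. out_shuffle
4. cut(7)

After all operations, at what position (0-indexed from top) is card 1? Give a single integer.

After op 1 (cut(8)): [1 8 6 12 2 11 0 13 7 5 3 4 9 10]
After op 2 (out_shuffle): [1 13 8 7 6 5 12 3 2 4 11 9 0 10]
After op 3 (out_shuffle): [1 3 13 2 8 4 7 11 6 9 5 0 12 10]
After op 4 (cut(7)): [11 6 9 5 0 12 10 1 3 13 2 8 4 7]
Card 1 is at position 7.

Answer: 7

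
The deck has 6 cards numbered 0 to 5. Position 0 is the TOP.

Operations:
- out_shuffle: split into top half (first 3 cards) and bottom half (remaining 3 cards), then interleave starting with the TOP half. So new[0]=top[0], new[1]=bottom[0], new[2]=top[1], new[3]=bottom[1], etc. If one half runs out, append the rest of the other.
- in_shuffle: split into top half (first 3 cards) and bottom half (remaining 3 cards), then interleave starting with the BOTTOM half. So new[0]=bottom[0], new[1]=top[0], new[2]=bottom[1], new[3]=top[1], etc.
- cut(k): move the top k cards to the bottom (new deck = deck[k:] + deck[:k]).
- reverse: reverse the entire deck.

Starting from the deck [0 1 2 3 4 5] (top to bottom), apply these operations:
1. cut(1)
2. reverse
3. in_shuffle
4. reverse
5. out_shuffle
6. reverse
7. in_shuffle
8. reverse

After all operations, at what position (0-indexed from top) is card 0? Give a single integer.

Answer: 0

Derivation:
After op 1 (cut(1)): [1 2 3 4 5 0]
After op 2 (reverse): [0 5 4 3 2 1]
After op 3 (in_shuffle): [3 0 2 5 1 4]
After op 4 (reverse): [4 1 5 2 0 3]
After op 5 (out_shuffle): [4 2 1 0 5 3]
After op 6 (reverse): [3 5 0 1 2 4]
After op 7 (in_shuffle): [1 3 2 5 4 0]
After op 8 (reverse): [0 4 5 2 3 1]
Card 0 is at position 0.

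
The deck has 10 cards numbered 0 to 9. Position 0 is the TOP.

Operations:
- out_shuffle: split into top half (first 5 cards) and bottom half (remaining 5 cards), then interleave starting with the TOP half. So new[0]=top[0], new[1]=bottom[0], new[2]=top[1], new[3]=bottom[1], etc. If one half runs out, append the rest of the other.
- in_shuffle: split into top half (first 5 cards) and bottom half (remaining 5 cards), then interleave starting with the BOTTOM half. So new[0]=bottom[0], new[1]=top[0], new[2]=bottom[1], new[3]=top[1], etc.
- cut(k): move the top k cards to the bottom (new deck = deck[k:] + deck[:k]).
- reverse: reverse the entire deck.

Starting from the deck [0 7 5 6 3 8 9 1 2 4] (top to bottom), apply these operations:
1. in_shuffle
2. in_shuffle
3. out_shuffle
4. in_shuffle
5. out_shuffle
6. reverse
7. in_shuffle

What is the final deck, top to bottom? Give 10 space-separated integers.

Answer: 0 2 6 3 5 1 8 9 7 4

Derivation:
After op 1 (in_shuffle): [8 0 9 7 1 5 2 6 4 3]
After op 2 (in_shuffle): [5 8 2 0 6 9 4 7 3 1]
After op 3 (out_shuffle): [5 9 8 4 2 7 0 3 6 1]
After op 4 (in_shuffle): [7 5 0 9 3 8 6 4 1 2]
After op 5 (out_shuffle): [7 8 5 6 0 4 9 1 3 2]
After op 6 (reverse): [2 3 1 9 4 0 6 5 8 7]
After op 7 (in_shuffle): [0 2 6 3 5 1 8 9 7 4]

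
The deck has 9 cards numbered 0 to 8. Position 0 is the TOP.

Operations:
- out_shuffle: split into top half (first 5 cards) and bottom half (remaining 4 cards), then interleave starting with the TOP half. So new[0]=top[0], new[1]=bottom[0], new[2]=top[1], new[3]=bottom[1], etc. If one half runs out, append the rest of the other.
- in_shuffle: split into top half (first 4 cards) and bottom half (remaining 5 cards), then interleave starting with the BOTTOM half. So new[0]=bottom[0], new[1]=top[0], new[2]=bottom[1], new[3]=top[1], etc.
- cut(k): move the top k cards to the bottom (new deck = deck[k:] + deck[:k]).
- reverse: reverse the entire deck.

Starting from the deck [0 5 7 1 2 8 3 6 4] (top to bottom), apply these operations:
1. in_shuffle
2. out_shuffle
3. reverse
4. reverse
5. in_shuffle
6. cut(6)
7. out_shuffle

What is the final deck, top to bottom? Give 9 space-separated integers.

Answer: 4 1 6 7 3 5 8 0 2

Derivation:
After op 1 (in_shuffle): [2 0 8 5 3 7 6 1 4]
After op 2 (out_shuffle): [2 7 0 6 8 1 5 4 3]
After op 3 (reverse): [3 4 5 1 8 6 0 7 2]
After op 4 (reverse): [2 7 0 6 8 1 5 4 3]
After op 5 (in_shuffle): [8 2 1 7 5 0 4 6 3]
After op 6 (cut(6)): [4 6 3 8 2 1 7 5 0]
After op 7 (out_shuffle): [4 1 6 7 3 5 8 0 2]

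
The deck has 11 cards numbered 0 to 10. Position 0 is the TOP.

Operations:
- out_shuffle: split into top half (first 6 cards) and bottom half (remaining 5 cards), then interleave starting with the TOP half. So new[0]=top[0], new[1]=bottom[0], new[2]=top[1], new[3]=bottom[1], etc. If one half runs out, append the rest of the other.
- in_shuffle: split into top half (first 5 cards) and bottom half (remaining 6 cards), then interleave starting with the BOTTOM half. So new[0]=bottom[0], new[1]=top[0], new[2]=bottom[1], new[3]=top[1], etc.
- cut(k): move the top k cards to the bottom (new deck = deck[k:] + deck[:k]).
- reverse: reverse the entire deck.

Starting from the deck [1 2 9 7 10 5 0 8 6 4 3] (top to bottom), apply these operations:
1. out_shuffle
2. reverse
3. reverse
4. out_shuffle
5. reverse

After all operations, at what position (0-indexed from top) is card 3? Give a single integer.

Answer: 3

Derivation:
After op 1 (out_shuffle): [1 0 2 8 9 6 7 4 10 3 5]
After op 2 (reverse): [5 3 10 4 7 6 9 8 2 0 1]
After op 3 (reverse): [1 0 2 8 9 6 7 4 10 3 5]
After op 4 (out_shuffle): [1 7 0 4 2 10 8 3 9 5 6]
After op 5 (reverse): [6 5 9 3 8 10 2 4 0 7 1]
Card 3 is at position 3.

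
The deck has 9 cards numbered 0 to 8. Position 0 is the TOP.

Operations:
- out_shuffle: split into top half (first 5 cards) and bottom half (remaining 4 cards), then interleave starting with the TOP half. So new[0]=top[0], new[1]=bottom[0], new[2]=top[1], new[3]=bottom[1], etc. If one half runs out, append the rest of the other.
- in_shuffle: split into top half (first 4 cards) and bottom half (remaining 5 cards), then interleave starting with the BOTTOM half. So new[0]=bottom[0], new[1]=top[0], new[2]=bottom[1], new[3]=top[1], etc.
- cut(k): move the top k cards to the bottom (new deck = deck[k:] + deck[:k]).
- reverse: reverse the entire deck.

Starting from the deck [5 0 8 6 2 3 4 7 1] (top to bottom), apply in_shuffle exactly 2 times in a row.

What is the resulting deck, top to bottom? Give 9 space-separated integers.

After op 1 (in_shuffle): [2 5 3 0 4 8 7 6 1]
After op 2 (in_shuffle): [4 2 8 5 7 3 6 0 1]

Answer: 4 2 8 5 7 3 6 0 1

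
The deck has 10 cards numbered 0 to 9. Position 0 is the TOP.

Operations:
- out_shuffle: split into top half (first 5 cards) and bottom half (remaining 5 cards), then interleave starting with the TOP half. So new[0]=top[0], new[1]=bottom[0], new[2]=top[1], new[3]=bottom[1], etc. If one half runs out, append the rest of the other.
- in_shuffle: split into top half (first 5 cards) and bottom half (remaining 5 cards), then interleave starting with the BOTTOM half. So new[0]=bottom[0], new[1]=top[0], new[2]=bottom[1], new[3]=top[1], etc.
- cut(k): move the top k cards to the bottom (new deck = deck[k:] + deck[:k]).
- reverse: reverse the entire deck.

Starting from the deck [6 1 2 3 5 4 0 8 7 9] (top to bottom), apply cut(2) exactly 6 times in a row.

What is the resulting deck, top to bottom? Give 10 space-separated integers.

Answer: 2 3 5 4 0 8 7 9 6 1

Derivation:
After op 1 (cut(2)): [2 3 5 4 0 8 7 9 6 1]
After op 2 (cut(2)): [5 4 0 8 7 9 6 1 2 3]
After op 3 (cut(2)): [0 8 7 9 6 1 2 3 5 4]
After op 4 (cut(2)): [7 9 6 1 2 3 5 4 0 8]
After op 5 (cut(2)): [6 1 2 3 5 4 0 8 7 9]
After op 6 (cut(2)): [2 3 5 4 0 8 7 9 6 1]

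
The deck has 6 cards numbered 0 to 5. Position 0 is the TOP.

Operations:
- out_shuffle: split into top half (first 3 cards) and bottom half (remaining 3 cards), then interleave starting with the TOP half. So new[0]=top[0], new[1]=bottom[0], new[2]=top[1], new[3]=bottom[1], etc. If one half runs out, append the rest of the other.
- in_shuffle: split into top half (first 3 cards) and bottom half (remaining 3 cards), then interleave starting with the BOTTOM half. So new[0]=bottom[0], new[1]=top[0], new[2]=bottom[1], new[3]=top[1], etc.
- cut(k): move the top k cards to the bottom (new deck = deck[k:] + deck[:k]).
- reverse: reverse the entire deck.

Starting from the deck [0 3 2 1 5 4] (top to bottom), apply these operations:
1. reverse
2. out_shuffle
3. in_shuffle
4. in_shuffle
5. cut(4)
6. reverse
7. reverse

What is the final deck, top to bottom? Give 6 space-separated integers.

Answer: 5 1 2 3 0 4

Derivation:
After op 1 (reverse): [4 5 1 2 3 0]
After op 2 (out_shuffle): [4 2 5 3 1 0]
After op 3 (in_shuffle): [3 4 1 2 0 5]
After op 4 (in_shuffle): [2 3 0 4 5 1]
After op 5 (cut(4)): [5 1 2 3 0 4]
After op 6 (reverse): [4 0 3 2 1 5]
After op 7 (reverse): [5 1 2 3 0 4]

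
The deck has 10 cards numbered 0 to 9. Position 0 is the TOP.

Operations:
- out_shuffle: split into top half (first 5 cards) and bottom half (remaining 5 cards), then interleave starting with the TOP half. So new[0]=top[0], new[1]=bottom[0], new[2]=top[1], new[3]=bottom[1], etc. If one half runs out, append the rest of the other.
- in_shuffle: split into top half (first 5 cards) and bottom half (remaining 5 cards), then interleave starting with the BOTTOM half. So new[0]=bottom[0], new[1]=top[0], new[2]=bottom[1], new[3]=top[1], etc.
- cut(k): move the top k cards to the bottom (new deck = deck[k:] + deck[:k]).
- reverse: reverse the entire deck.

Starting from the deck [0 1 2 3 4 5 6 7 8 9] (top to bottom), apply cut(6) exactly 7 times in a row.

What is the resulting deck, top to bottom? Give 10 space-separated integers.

Answer: 2 3 4 5 6 7 8 9 0 1

Derivation:
After op 1 (cut(6)): [6 7 8 9 0 1 2 3 4 5]
After op 2 (cut(6)): [2 3 4 5 6 7 8 9 0 1]
After op 3 (cut(6)): [8 9 0 1 2 3 4 5 6 7]
After op 4 (cut(6)): [4 5 6 7 8 9 0 1 2 3]
After op 5 (cut(6)): [0 1 2 3 4 5 6 7 8 9]
After op 6 (cut(6)): [6 7 8 9 0 1 2 3 4 5]
After op 7 (cut(6)): [2 3 4 5 6 7 8 9 0 1]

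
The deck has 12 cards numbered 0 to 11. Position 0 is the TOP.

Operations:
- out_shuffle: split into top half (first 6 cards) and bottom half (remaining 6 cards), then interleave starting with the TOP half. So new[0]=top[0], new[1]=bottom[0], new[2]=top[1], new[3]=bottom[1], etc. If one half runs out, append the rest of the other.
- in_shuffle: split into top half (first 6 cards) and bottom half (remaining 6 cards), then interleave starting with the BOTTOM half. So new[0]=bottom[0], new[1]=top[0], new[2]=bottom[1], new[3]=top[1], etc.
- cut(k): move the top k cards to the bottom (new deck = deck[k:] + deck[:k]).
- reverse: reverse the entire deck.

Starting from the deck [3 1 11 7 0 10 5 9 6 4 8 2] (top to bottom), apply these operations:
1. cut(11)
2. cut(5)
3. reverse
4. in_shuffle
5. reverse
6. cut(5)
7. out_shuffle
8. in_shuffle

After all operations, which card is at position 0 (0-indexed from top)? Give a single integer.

After op 1 (cut(11)): [2 3 1 11 7 0 10 5 9 6 4 8]
After op 2 (cut(5)): [0 10 5 9 6 4 8 2 3 1 11 7]
After op 3 (reverse): [7 11 1 3 2 8 4 6 9 5 10 0]
After op 4 (in_shuffle): [4 7 6 11 9 1 5 3 10 2 0 8]
After op 5 (reverse): [8 0 2 10 3 5 1 9 11 6 7 4]
After op 6 (cut(5)): [5 1 9 11 6 7 4 8 0 2 10 3]
After op 7 (out_shuffle): [5 4 1 8 9 0 11 2 6 10 7 3]
After op 8 (in_shuffle): [11 5 2 4 6 1 10 8 7 9 3 0]
Position 0: card 11.

Answer: 11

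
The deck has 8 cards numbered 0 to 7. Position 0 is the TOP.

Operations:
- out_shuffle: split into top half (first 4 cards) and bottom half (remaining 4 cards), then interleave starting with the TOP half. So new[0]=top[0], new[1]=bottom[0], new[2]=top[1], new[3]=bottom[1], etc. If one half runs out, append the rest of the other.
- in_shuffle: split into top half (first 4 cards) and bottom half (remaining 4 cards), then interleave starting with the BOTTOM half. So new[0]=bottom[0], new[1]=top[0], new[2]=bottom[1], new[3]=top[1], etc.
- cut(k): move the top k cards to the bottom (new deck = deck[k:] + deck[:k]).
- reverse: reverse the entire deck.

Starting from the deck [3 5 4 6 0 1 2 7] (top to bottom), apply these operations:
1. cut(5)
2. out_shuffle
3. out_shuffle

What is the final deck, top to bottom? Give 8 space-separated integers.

Answer: 1 7 5 6 2 3 4 0

Derivation:
After op 1 (cut(5)): [1 2 7 3 5 4 6 0]
After op 2 (out_shuffle): [1 5 2 4 7 6 3 0]
After op 3 (out_shuffle): [1 7 5 6 2 3 4 0]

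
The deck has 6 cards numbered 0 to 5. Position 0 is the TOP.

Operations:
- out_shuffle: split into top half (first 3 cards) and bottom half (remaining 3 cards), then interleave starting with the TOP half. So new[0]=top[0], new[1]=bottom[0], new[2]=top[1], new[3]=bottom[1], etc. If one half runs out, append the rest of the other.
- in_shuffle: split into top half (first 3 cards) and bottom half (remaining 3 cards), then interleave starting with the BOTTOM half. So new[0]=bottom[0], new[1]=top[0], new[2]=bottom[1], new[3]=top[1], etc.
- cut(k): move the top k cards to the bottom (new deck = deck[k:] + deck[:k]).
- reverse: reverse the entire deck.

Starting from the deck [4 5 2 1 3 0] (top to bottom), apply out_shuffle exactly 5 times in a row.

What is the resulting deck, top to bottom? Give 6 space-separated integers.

Answer: 4 1 5 3 2 0

Derivation:
After op 1 (out_shuffle): [4 1 5 3 2 0]
After op 2 (out_shuffle): [4 3 1 2 5 0]
After op 3 (out_shuffle): [4 2 3 5 1 0]
After op 4 (out_shuffle): [4 5 2 1 3 0]
After op 5 (out_shuffle): [4 1 5 3 2 0]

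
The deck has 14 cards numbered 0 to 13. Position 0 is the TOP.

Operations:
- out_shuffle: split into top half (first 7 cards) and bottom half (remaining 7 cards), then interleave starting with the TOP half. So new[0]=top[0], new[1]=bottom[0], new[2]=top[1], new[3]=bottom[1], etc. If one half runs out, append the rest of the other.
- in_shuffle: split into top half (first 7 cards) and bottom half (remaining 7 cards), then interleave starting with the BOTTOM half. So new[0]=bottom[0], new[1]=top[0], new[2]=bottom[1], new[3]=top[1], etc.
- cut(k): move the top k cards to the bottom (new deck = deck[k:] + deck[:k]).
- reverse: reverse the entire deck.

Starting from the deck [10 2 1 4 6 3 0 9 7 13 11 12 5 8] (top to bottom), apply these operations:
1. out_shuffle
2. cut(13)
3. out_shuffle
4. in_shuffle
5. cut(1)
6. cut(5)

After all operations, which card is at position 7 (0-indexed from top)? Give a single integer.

Answer: 2

Derivation:
After op 1 (out_shuffle): [10 9 2 7 1 13 4 11 6 12 3 5 0 8]
After op 2 (cut(13)): [8 10 9 2 7 1 13 4 11 6 12 3 5 0]
After op 3 (out_shuffle): [8 4 10 11 9 6 2 12 7 3 1 5 13 0]
After op 4 (in_shuffle): [12 8 7 4 3 10 1 11 5 9 13 6 0 2]
After op 5 (cut(1)): [8 7 4 3 10 1 11 5 9 13 6 0 2 12]
After op 6 (cut(5)): [1 11 5 9 13 6 0 2 12 8 7 4 3 10]
Position 7: card 2.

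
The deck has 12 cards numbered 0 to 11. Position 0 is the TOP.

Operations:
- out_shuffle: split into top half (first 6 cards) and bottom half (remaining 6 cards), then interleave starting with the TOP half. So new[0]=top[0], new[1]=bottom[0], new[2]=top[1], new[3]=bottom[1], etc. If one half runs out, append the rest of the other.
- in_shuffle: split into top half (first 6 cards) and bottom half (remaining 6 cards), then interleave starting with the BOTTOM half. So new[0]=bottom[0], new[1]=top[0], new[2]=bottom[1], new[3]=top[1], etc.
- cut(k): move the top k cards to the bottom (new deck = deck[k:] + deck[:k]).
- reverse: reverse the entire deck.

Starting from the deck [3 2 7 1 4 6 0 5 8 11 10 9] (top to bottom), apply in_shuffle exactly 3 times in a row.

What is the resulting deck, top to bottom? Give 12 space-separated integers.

After op 1 (in_shuffle): [0 3 5 2 8 7 11 1 10 4 9 6]
After op 2 (in_shuffle): [11 0 1 3 10 5 4 2 9 8 6 7]
After op 3 (in_shuffle): [4 11 2 0 9 1 8 3 6 10 7 5]

Answer: 4 11 2 0 9 1 8 3 6 10 7 5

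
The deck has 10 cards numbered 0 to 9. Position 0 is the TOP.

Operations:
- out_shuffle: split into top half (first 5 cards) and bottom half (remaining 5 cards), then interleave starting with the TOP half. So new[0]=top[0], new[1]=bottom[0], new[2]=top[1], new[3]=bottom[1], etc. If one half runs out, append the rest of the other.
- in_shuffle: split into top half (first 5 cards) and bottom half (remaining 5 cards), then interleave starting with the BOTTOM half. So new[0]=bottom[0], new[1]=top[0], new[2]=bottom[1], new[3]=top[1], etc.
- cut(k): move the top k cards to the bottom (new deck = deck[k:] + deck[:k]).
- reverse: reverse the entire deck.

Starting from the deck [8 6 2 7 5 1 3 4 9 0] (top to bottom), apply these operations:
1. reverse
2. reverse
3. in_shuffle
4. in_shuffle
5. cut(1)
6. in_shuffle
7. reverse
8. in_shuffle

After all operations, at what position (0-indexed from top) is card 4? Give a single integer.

After op 1 (reverse): [0 9 4 3 1 5 7 2 6 8]
After op 2 (reverse): [8 6 2 7 5 1 3 4 9 0]
After op 3 (in_shuffle): [1 8 3 6 4 2 9 7 0 5]
After op 4 (in_shuffle): [2 1 9 8 7 3 0 6 5 4]
After op 5 (cut(1)): [1 9 8 7 3 0 6 5 4 2]
After op 6 (in_shuffle): [0 1 6 9 5 8 4 7 2 3]
After op 7 (reverse): [3 2 7 4 8 5 9 6 1 0]
After op 8 (in_shuffle): [5 3 9 2 6 7 1 4 0 8]
Card 4 is at position 7.

Answer: 7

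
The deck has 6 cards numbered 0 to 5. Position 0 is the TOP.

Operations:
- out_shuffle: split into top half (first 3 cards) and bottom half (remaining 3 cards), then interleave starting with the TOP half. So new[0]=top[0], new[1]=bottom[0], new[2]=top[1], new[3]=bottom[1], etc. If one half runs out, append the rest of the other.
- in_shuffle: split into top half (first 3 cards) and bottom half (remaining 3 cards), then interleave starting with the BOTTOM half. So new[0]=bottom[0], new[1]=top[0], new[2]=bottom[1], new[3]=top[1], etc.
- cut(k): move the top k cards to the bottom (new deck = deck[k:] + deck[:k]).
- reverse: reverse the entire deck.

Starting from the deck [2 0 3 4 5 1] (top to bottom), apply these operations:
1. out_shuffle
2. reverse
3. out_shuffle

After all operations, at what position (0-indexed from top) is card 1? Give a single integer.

After op 1 (out_shuffle): [2 4 0 5 3 1]
After op 2 (reverse): [1 3 5 0 4 2]
After op 3 (out_shuffle): [1 0 3 4 5 2]
Card 1 is at position 0.

Answer: 0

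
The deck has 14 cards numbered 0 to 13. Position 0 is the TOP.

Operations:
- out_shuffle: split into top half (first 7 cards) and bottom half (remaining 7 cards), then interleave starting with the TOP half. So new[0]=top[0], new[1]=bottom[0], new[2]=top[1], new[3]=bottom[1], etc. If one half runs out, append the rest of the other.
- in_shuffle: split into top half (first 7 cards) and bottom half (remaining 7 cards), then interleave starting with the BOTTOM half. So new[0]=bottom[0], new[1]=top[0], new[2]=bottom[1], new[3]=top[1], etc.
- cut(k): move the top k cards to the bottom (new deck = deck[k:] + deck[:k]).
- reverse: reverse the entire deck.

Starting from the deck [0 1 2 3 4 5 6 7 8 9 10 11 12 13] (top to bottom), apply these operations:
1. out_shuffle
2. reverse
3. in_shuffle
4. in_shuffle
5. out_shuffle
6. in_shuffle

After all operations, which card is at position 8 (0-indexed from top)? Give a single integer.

After op 1 (out_shuffle): [0 7 1 8 2 9 3 10 4 11 5 12 6 13]
After op 2 (reverse): [13 6 12 5 11 4 10 3 9 2 8 1 7 0]
After op 3 (in_shuffle): [3 13 9 6 2 12 8 5 1 11 7 4 0 10]
After op 4 (in_shuffle): [5 3 1 13 11 9 7 6 4 2 0 12 10 8]
After op 5 (out_shuffle): [5 6 3 4 1 2 13 0 11 12 9 10 7 8]
After op 6 (in_shuffle): [0 5 11 6 12 3 9 4 10 1 7 2 8 13]
Position 8: card 10.

Answer: 10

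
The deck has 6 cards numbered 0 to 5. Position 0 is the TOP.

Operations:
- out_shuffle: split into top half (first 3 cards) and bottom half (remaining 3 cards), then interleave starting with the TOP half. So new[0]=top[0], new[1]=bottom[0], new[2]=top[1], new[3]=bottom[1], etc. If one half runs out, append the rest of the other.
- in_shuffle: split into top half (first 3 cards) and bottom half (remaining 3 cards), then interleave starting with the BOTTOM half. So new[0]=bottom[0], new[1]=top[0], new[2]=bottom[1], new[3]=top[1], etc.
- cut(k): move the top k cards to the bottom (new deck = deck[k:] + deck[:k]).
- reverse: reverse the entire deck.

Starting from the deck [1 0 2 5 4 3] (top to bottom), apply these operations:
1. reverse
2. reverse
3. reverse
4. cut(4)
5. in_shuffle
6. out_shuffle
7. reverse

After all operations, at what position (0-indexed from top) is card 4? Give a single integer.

After op 1 (reverse): [3 4 5 2 0 1]
After op 2 (reverse): [1 0 2 5 4 3]
After op 3 (reverse): [3 4 5 2 0 1]
After op 4 (cut(4)): [0 1 3 4 5 2]
After op 5 (in_shuffle): [4 0 5 1 2 3]
After op 6 (out_shuffle): [4 1 0 2 5 3]
After op 7 (reverse): [3 5 2 0 1 4]
Card 4 is at position 5.

Answer: 5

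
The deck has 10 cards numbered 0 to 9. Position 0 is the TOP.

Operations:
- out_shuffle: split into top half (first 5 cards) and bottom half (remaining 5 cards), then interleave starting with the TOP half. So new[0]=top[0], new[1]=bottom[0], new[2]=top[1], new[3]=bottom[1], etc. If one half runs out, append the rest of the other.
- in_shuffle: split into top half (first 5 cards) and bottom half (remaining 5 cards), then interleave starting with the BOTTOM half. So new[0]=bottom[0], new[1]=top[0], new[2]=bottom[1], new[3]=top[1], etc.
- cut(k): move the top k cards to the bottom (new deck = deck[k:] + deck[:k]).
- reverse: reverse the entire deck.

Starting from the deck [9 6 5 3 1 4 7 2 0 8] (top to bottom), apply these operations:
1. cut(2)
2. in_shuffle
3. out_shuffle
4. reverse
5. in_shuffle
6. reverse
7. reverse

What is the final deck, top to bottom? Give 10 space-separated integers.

After op 1 (cut(2)): [5 3 1 4 7 2 0 8 9 6]
After op 2 (in_shuffle): [2 5 0 3 8 1 9 4 6 7]
After op 3 (out_shuffle): [2 1 5 9 0 4 3 6 8 7]
After op 4 (reverse): [7 8 6 3 4 0 9 5 1 2]
After op 5 (in_shuffle): [0 7 9 8 5 6 1 3 2 4]
After op 6 (reverse): [4 2 3 1 6 5 8 9 7 0]
After op 7 (reverse): [0 7 9 8 5 6 1 3 2 4]

Answer: 0 7 9 8 5 6 1 3 2 4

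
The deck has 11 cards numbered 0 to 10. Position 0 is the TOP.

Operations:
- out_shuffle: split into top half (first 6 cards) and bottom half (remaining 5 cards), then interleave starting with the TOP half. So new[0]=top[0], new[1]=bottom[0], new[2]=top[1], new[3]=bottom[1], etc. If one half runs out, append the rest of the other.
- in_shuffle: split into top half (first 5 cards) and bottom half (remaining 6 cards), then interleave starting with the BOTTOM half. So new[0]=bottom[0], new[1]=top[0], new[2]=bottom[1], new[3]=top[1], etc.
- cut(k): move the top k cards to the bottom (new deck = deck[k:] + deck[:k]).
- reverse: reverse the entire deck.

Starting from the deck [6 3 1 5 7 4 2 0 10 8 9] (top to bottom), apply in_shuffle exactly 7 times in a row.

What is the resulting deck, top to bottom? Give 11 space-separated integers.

After op 1 (in_shuffle): [4 6 2 3 0 1 10 5 8 7 9]
After op 2 (in_shuffle): [1 4 10 6 5 2 8 3 7 0 9]
After op 3 (in_shuffle): [2 1 8 4 3 10 7 6 0 5 9]
After op 4 (in_shuffle): [10 2 7 1 6 8 0 4 5 3 9]
After op 5 (in_shuffle): [8 10 0 2 4 7 5 1 3 6 9]
After op 6 (in_shuffle): [7 8 5 10 1 0 3 2 6 4 9]
After op 7 (in_shuffle): [0 7 3 8 2 5 6 10 4 1 9]

Answer: 0 7 3 8 2 5 6 10 4 1 9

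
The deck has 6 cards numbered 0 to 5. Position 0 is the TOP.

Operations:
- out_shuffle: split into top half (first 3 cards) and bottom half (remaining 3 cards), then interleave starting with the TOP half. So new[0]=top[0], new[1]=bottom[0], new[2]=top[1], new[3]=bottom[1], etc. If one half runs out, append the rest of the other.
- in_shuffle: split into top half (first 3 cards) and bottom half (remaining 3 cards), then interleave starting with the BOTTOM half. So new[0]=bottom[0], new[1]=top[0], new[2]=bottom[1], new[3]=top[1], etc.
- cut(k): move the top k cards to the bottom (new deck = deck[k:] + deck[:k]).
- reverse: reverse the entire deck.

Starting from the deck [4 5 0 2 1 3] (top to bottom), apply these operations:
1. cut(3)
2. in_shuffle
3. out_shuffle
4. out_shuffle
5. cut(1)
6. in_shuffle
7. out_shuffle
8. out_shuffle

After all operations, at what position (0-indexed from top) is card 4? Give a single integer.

Answer: 1

Derivation:
After op 1 (cut(3)): [2 1 3 4 5 0]
After op 2 (in_shuffle): [4 2 5 1 0 3]
After op 3 (out_shuffle): [4 1 2 0 5 3]
After op 4 (out_shuffle): [4 0 1 5 2 3]
After op 5 (cut(1)): [0 1 5 2 3 4]
After op 6 (in_shuffle): [2 0 3 1 4 5]
After op 7 (out_shuffle): [2 1 0 4 3 5]
After op 8 (out_shuffle): [2 4 1 3 0 5]
Card 4 is at position 1.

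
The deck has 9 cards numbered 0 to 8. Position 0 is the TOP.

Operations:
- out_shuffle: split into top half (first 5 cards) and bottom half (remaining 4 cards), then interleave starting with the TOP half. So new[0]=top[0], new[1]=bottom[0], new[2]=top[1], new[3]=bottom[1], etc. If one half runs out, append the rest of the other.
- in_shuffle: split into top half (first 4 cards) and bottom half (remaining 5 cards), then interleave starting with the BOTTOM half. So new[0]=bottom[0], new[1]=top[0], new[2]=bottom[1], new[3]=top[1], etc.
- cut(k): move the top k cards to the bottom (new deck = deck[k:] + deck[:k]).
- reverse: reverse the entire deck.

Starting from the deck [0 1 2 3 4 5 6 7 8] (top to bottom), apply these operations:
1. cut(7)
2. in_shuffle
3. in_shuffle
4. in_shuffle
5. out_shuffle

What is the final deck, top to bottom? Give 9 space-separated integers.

After op 1 (cut(7)): [7 8 0 1 2 3 4 5 6]
After op 2 (in_shuffle): [2 7 3 8 4 0 5 1 6]
After op 3 (in_shuffle): [4 2 0 7 5 3 1 8 6]
After op 4 (in_shuffle): [5 4 3 2 1 0 8 7 6]
After op 5 (out_shuffle): [5 0 4 8 3 7 2 6 1]

Answer: 5 0 4 8 3 7 2 6 1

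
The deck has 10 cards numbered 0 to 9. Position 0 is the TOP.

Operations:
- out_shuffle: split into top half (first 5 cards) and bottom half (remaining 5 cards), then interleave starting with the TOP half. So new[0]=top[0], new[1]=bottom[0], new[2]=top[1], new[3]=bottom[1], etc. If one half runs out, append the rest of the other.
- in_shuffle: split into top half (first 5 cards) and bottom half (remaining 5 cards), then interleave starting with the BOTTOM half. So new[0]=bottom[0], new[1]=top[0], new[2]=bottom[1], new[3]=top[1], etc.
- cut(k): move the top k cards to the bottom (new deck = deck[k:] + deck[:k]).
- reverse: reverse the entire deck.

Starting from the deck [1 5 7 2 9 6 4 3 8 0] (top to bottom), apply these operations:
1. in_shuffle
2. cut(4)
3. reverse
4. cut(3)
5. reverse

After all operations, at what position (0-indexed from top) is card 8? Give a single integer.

Answer: 5

Derivation:
After op 1 (in_shuffle): [6 1 4 5 3 7 8 2 0 9]
After op 2 (cut(4)): [3 7 8 2 0 9 6 1 4 5]
After op 3 (reverse): [5 4 1 6 9 0 2 8 7 3]
After op 4 (cut(3)): [6 9 0 2 8 7 3 5 4 1]
After op 5 (reverse): [1 4 5 3 7 8 2 0 9 6]
Card 8 is at position 5.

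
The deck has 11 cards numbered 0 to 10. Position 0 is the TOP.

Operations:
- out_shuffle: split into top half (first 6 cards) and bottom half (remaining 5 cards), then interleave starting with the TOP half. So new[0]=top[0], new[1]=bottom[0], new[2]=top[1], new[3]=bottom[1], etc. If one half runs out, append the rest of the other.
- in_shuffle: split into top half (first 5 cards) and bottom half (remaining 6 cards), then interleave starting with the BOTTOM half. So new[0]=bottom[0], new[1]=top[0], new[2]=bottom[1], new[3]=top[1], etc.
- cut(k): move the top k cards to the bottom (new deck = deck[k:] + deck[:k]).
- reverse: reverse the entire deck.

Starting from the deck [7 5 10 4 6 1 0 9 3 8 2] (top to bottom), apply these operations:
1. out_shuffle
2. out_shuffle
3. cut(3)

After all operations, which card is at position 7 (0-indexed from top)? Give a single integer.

Answer: 3

Derivation:
After op 1 (out_shuffle): [7 0 5 9 10 3 4 8 6 2 1]
After op 2 (out_shuffle): [7 4 0 8 5 6 9 2 10 1 3]
After op 3 (cut(3)): [8 5 6 9 2 10 1 3 7 4 0]
Position 7: card 3.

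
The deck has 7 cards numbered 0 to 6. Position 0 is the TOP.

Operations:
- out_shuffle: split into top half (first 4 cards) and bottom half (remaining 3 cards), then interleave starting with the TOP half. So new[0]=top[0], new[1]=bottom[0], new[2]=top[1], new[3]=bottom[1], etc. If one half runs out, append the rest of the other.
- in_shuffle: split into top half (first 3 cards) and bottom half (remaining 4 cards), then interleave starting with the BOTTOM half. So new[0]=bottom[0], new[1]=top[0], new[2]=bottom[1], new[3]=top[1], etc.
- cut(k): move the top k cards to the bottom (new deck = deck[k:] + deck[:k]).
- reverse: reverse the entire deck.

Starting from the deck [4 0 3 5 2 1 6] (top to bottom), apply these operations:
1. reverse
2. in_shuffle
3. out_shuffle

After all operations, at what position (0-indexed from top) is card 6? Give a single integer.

Answer: 2

Derivation:
After op 1 (reverse): [6 1 2 5 3 0 4]
After op 2 (in_shuffle): [5 6 3 1 0 2 4]
After op 3 (out_shuffle): [5 0 6 2 3 4 1]
Card 6 is at position 2.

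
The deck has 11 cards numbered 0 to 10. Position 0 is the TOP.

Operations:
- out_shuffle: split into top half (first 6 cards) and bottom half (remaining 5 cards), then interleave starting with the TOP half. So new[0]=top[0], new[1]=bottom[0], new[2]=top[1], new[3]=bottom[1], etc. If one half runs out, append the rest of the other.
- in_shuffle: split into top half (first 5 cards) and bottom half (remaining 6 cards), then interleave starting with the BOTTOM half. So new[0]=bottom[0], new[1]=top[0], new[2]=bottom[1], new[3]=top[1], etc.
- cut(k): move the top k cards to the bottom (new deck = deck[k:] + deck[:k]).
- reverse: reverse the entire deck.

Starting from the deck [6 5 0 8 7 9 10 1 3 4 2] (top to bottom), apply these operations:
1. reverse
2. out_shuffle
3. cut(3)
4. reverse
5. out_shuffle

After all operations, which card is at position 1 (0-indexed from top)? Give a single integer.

After op 1 (reverse): [2 4 3 1 10 9 7 8 0 5 6]
After op 2 (out_shuffle): [2 7 4 8 3 0 1 5 10 6 9]
After op 3 (cut(3)): [8 3 0 1 5 10 6 9 2 7 4]
After op 4 (reverse): [4 7 2 9 6 10 5 1 0 3 8]
After op 5 (out_shuffle): [4 5 7 1 2 0 9 3 6 8 10]
Position 1: card 5.

Answer: 5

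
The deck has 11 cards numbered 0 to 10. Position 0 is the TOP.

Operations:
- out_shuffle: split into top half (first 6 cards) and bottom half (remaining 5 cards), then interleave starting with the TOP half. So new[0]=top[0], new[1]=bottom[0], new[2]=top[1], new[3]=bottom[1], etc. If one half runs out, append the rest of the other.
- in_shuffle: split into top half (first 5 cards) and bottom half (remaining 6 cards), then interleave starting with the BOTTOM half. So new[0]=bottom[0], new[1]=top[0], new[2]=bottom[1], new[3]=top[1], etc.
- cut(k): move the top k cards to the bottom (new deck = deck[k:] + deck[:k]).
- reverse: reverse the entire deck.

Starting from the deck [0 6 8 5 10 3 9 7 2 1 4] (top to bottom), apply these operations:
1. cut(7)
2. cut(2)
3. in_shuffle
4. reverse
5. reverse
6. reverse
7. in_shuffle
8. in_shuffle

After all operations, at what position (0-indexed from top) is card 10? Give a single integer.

After op 1 (cut(7)): [7 2 1 4 0 6 8 5 10 3 9]
After op 2 (cut(2)): [1 4 0 6 8 5 10 3 9 7 2]
After op 3 (in_shuffle): [5 1 10 4 3 0 9 6 7 8 2]
After op 4 (reverse): [2 8 7 6 9 0 3 4 10 1 5]
After op 5 (reverse): [5 1 10 4 3 0 9 6 7 8 2]
After op 6 (reverse): [2 8 7 6 9 0 3 4 10 1 5]
After op 7 (in_shuffle): [0 2 3 8 4 7 10 6 1 9 5]
After op 8 (in_shuffle): [7 0 10 2 6 3 1 8 9 4 5]
Card 10 is at position 2.

Answer: 2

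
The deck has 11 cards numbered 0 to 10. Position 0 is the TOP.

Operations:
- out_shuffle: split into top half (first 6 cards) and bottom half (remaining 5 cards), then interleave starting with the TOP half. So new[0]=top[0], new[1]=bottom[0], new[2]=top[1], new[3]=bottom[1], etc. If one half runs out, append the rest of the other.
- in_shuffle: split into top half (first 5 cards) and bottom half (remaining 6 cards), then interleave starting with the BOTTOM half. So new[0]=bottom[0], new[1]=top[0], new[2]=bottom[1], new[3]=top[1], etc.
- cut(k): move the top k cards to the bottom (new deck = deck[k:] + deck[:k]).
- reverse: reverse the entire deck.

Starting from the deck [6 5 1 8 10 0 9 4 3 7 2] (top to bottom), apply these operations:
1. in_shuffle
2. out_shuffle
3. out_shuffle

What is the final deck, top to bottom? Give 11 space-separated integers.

Answer: 0 5 3 10 6 4 8 2 9 1 7

Derivation:
After op 1 (in_shuffle): [0 6 9 5 4 1 3 8 7 10 2]
After op 2 (out_shuffle): [0 3 6 8 9 7 5 10 4 2 1]
After op 3 (out_shuffle): [0 5 3 10 6 4 8 2 9 1 7]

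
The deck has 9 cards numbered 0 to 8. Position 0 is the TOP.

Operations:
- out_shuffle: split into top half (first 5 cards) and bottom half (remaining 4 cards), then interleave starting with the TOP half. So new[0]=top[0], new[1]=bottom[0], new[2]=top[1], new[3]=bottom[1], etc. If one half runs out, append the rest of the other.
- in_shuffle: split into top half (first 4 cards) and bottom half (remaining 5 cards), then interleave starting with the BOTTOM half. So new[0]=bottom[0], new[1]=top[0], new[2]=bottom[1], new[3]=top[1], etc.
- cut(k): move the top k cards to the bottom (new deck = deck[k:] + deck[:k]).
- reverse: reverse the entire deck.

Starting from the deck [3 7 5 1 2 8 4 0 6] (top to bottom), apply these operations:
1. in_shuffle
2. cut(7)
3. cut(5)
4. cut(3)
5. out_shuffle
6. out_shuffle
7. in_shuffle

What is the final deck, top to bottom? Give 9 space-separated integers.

Answer: 1 0 5 4 7 8 3 2 6

Derivation:
After op 1 (in_shuffle): [2 3 8 7 4 5 0 1 6]
After op 2 (cut(7)): [1 6 2 3 8 7 4 5 0]
After op 3 (cut(5)): [7 4 5 0 1 6 2 3 8]
After op 4 (cut(3)): [0 1 6 2 3 8 7 4 5]
After op 5 (out_shuffle): [0 8 1 7 6 4 2 5 3]
After op 6 (out_shuffle): [0 4 8 2 1 5 7 3 6]
After op 7 (in_shuffle): [1 0 5 4 7 8 3 2 6]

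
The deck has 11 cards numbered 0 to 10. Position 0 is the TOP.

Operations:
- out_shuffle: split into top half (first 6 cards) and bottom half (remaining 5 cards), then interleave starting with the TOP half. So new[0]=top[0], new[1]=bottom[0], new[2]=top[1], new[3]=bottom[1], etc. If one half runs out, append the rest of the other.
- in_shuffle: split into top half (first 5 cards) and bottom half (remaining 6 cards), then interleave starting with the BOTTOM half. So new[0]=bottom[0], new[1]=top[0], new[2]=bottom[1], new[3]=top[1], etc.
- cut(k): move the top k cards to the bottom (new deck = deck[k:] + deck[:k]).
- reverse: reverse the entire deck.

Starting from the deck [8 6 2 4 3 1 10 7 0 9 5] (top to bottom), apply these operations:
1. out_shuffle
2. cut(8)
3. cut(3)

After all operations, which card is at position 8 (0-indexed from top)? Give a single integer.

After op 1 (out_shuffle): [8 10 6 7 2 0 4 9 3 5 1]
After op 2 (cut(8)): [3 5 1 8 10 6 7 2 0 4 9]
After op 3 (cut(3)): [8 10 6 7 2 0 4 9 3 5 1]
Position 8: card 3.

Answer: 3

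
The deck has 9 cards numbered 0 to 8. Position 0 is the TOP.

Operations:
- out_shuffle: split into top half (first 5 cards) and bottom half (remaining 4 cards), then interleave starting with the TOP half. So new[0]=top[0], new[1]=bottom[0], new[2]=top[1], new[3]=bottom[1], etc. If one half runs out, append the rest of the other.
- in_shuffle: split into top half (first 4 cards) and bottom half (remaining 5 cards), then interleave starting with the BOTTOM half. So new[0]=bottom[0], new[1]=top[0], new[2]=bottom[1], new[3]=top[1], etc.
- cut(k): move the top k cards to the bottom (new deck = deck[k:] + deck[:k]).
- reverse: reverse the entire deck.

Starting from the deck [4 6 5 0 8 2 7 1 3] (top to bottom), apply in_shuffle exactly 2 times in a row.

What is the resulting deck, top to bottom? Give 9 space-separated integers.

After op 1 (in_shuffle): [8 4 2 6 7 5 1 0 3]
After op 2 (in_shuffle): [7 8 5 4 1 2 0 6 3]

Answer: 7 8 5 4 1 2 0 6 3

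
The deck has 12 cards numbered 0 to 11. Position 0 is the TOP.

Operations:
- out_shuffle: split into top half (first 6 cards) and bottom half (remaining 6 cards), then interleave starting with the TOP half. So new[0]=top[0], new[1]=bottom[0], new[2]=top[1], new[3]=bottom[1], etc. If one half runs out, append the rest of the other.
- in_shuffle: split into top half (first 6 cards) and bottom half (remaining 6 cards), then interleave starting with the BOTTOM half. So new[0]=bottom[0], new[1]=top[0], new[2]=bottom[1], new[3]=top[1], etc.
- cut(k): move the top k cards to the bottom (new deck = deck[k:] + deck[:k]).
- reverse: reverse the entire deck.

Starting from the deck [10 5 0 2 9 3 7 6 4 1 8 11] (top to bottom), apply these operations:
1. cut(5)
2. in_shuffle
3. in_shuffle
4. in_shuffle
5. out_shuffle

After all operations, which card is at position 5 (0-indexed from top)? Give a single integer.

Answer: 8

Derivation:
After op 1 (cut(5)): [3 7 6 4 1 8 11 10 5 0 2 9]
After op 2 (in_shuffle): [11 3 10 7 5 6 0 4 2 1 9 8]
After op 3 (in_shuffle): [0 11 4 3 2 10 1 7 9 5 8 6]
After op 4 (in_shuffle): [1 0 7 11 9 4 5 3 8 2 6 10]
After op 5 (out_shuffle): [1 5 0 3 7 8 11 2 9 6 4 10]
Position 5: card 8.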